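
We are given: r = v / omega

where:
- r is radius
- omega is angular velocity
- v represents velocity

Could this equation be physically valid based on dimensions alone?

Yes

r (radius) has dimensions [L].
omega (angular velocity) has dimensions [T^-1].
v (velocity) has dimensions [L T^-1].

Left side: [L]
Right side: [L]

Both sides have the same dimensions, so the equation is dimensionally consistent.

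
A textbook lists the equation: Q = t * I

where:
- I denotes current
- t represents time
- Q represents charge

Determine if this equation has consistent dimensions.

Yes

I (current) has dimensions [I].
t (time) has dimensions [T].
Q (charge) has dimensions [I T].

Left side: [I T]
Right side: [I T]

Both sides have the same dimensions, so the equation is dimensionally consistent.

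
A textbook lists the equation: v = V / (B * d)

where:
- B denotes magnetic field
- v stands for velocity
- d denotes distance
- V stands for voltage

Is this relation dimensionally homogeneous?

Yes

B (magnetic field) has dimensions [I^-1 M T^-2].
v (velocity) has dimensions [L T^-1].
d (distance) has dimensions [L].
V (voltage) has dimensions [I^-1 L^2 M T^-3].

Left side: [L T^-1]
Right side: [L T^-1]

Both sides have the same dimensions, so the equation is dimensionally consistent.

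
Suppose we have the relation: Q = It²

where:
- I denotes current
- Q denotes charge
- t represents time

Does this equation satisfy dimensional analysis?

No

I (current) has dimensions [I].
Q (charge) has dimensions [I T].
t (time) has dimensions [T].

Left side: [I T]
Right side: [I T^2]

The two sides have different dimensions, so the equation is NOT dimensionally consistent.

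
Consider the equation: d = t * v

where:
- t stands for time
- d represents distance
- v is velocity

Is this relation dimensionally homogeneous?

Yes

t (time) has dimensions [T].
d (distance) has dimensions [L].
v (velocity) has dimensions [L T^-1].

Left side: [L]
Right side: [L]

Both sides have the same dimensions, so the equation is dimensionally consistent.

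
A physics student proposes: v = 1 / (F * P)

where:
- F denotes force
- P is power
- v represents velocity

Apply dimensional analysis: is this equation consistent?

No

F (force) has dimensions [L M T^-2].
P (power) has dimensions [L^2 M T^-3].
v (velocity) has dimensions [L T^-1].

Left side: [L T^-1]
Right side: [L^-3 M^-2 T^5]

The two sides have different dimensions, so the equation is NOT dimensionally consistent.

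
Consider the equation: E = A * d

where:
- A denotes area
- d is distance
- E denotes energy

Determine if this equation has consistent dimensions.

No

A (area) has dimensions [L^2].
d (distance) has dimensions [L].
E (energy) has dimensions [L^2 M T^-2].

Left side: [L^2 M T^-2]
Right side: [L^3]

The two sides have different dimensions, so the equation is NOT dimensionally consistent.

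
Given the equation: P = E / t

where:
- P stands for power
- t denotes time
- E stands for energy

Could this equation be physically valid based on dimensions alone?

Yes

P (power) has dimensions [L^2 M T^-3].
t (time) has dimensions [T].
E (energy) has dimensions [L^2 M T^-2].

Left side: [L^2 M T^-3]
Right side: [L^2 M T^-3]

Both sides have the same dimensions, so the equation is dimensionally consistent.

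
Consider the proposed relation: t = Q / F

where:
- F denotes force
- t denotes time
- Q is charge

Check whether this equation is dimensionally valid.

No

F (force) has dimensions [L M T^-2].
t (time) has dimensions [T].
Q (charge) has dimensions [I T].

Left side: [T]
Right side: [I L^-1 M^-1 T^3]

The two sides have different dimensions, so the equation is NOT dimensionally consistent.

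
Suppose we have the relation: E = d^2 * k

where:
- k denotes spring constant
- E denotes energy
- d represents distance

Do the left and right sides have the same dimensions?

Yes

k (spring constant) has dimensions [M T^-2].
E (energy) has dimensions [L^2 M T^-2].
d (distance) has dimensions [L].

Left side: [L^2 M T^-2]
Right side: [L^2 M T^-2]

Both sides have the same dimensions, so the equation is dimensionally consistent.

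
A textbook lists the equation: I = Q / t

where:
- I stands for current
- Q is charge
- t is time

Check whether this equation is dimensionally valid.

Yes

I (current) has dimensions [I].
Q (charge) has dimensions [I T].
t (time) has dimensions [T].

Left side: [I]
Right side: [I]

Both sides have the same dimensions, so the equation is dimensionally consistent.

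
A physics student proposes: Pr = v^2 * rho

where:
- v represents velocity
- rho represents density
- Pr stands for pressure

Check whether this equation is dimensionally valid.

Yes

v (velocity) has dimensions [L T^-1].
rho (density) has dimensions [L^-3 M].
Pr (pressure) has dimensions [L^-1 M T^-2].

Left side: [L^-1 M T^-2]
Right side: [L^-1 M T^-2]

Both sides have the same dimensions, so the equation is dimensionally consistent.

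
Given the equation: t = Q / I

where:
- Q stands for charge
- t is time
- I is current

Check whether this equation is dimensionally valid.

Yes

Q (charge) has dimensions [I T].
t (time) has dimensions [T].
I (current) has dimensions [I].

Left side: [T]
Right side: [T]

Both sides have the same dimensions, so the equation is dimensionally consistent.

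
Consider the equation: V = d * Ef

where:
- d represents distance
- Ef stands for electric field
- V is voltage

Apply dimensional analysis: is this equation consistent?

Yes

d (distance) has dimensions [L].
Ef (electric field) has dimensions [I^-1 L M T^-3].
V (voltage) has dimensions [I^-1 L^2 M T^-3].

Left side: [I^-1 L^2 M T^-3]
Right side: [I^-1 L^2 M T^-3]

Both sides have the same dimensions, so the equation is dimensionally consistent.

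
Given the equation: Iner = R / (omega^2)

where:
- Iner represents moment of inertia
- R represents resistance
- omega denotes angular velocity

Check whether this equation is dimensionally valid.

No

Iner (moment of inertia) has dimensions [L^2 M].
R (resistance) has dimensions [I^-2 L^2 M T^-3].
omega (angular velocity) has dimensions [T^-1].

Left side: [L^2 M]
Right side: [I^-2 L^2 M T^-1]

The two sides have different dimensions, so the equation is NOT dimensionally consistent.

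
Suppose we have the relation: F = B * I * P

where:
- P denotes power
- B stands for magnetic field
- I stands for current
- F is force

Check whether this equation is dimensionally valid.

No

P (power) has dimensions [L^2 M T^-3].
B (magnetic field) has dimensions [I^-1 M T^-2].
I (current) has dimensions [I].
F (force) has dimensions [L M T^-2].

Left side: [L M T^-2]
Right side: [L^2 M^2 T^-5]

The two sides have different dimensions, so the equation is NOT dimensionally consistent.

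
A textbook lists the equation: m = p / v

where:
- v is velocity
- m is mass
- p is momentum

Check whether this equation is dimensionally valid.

Yes

v (velocity) has dimensions [L T^-1].
m (mass) has dimensions [M].
p (momentum) has dimensions [L M T^-1].

Left side: [M]
Right side: [M]

Both sides have the same dimensions, so the equation is dimensionally consistent.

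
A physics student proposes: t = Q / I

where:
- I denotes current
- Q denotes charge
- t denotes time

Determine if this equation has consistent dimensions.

Yes

I (current) has dimensions [I].
Q (charge) has dimensions [I T].
t (time) has dimensions [T].

Left side: [T]
Right side: [T]

Both sides have the same dimensions, so the equation is dimensionally consistent.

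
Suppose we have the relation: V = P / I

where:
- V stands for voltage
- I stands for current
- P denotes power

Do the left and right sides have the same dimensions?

Yes

V (voltage) has dimensions [I^-1 L^2 M T^-3].
I (current) has dimensions [I].
P (power) has dimensions [L^2 M T^-3].

Left side: [I^-1 L^2 M T^-3]
Right side: [I^-1 L^2 M T^-3]

Both sides have the same dimensions, so the equation is dimensionally consistent.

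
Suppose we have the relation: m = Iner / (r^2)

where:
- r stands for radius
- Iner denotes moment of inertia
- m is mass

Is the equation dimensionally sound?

Yes

r (radius) has dimensions [L].
Iner (moment of inertia) has dimensions [L^2 M].
m (mass) has dimensions [M].

Left side: [M]
Right side: [M]

Both sides have the same dimensions, so the equation is dimensionally consistent.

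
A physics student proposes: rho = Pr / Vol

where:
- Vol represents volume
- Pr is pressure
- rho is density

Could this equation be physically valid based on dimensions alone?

No

Vol (volume) has dimensions [L^3].
Pr (pressure) has dimensions [L^-1 M T^-2].
rho (density) has dimensions [L^-3 M].

Left side: [L^-3 M]
Right side: [L^-4 M T^-2]

The two sides have different dimensions, so the equation is NOT dimensionally consistent.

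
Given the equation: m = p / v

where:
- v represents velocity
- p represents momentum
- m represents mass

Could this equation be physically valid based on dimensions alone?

Yes

v (velocity) has dimensions [L T^-1].
p (momentum) has dimensions [L M T^-1].
m (mass) has dimensions [M].

Left side: [M]
Right side: [M]

Both sides have the same dimensions, so the equation is dimensionally consistent.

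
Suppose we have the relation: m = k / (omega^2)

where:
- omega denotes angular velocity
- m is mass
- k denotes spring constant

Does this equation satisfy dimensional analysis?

Yes

omega (angular velocity) has dimensions [T^-1].
m (mass) has dimensions [M].
k (spring constant) has dimensions [M T^-2].

Left side: [M]
Right side: [M]

Both sides have the same dimensions, so the equation is dimensionally consistent.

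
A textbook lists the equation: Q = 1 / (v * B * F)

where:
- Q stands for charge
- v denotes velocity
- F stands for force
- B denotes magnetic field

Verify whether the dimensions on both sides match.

No

Q (charge) has dimensions [I T].
v (velocity) has dimensions [L T^-1].
F (force) has dimensions [L M T^-2].
B (magnetic field) has dimensions [I^-1 M T^-2].

Left side: [I T]
Right side: [I L^-2 M^-2 T^5]

The two sides have different dimensions, so the equation is NOT dimensionally consistent.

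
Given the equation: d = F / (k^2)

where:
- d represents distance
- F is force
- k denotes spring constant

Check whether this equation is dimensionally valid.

No

d (distance) has dimensions [L].
F (force) has dimensions [L M T^-2].
k (spring constant) has dimensions [M T^-2].

Left side: [L]
Right side: [L M^-1 T^2]

The two sides have different dimensions, so the equation is NOT dimensionally consistent.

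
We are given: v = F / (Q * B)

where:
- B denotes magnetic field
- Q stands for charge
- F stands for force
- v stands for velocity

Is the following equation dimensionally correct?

Yes

B (magnetic field) has dimensions [I^-1 M T^-2].
Q (charge) has dimensions [I T].
F (force) has dimensions [L M T^-2].
v (velocity) has dimensions [L T^-1].

Left side: [L T^-1]
Right side: [L T^-1]

Both sides have the same dimensions, so the equation is dimensionally consistent.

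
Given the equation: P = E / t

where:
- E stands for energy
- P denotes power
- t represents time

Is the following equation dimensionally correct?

Yes

E (energy) has dimensions [L^2 M T^-2].
P (power) has dimensions [L^2 M T^-3].
t (time) has dimensions [T].

Left side: [L^2 M T^-3]
Right side: [L^2 M T^-3]

Both sides have the same dimensions, so the equation is dimensionally consistent.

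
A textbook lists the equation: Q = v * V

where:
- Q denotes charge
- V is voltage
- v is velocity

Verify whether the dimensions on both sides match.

No

Q (charge) has dimensions [I T].
V (voltage) has dimensions [I^-1 L^2 M T^-3].
v (velocity) has dimensions [L T^-1].

Left side: [I T]
Right side: [I^-1 L^3 M T^-4]

The two sides have different dimensions, so the equation is NOT dimensionally consistent.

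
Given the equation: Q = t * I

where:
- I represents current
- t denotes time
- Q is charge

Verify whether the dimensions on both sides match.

Yes

I (current) has dimensions [I].
t (time) has dimensions [T].
Q (charge) has dimensions [I T].

Left side: [I T]
Right side: [I T]

Both sides have the same dimensions, so the equation is dimensionally consistent.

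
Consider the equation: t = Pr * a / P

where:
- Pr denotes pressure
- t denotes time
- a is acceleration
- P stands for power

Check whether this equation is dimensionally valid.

No

Pr (pressure) has dimensions [L^-1 M T^-2].
t (time) has dimensions [T].
a (acceleration) has dimensions [L T^-2].
P (power) has dimensions [L^2 M T^-3].

Left side: [T]
Right side: [L^-2 T^-1]

The two sides have different dimensions, so the equation is NOT dimensionally consistent.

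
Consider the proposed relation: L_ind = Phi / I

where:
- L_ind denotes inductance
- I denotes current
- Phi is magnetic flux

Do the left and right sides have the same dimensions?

Yes

L_ind (inductance) has dimensions [I^-2 L^2 M T^-2].
I (current) has dimensions [I].
Phi (magnetic flux) has dimensions [I^-1 L^2 M T^-2].

Left side: [I^-2 L^2 M T^-2]
Right side: [I^-2 L^2 M T^-2]

Both sides have the same dimensions, so the equation is dimensionally consistent.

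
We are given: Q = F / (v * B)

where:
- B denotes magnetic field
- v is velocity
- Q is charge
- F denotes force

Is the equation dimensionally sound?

Yes

B (magnetic field) has dimensions [I^-1 M T^-2].
v (velocity) has dimensions [L T^-1].
Q (charge) has dimensions [I T].
F (force) has dimensions [L M T^-2].

Left side: [I T]
Right side: [I T]

Both sides have the same dimensions, so the equation is dimensionally consistent.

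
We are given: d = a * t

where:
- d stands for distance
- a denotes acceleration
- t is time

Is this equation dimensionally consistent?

No

d (distance) has dimensions [L].
a (acceleration) has dimensions [L T^-2].
t (time) has dimensions [T].

Left side: [L]
Right side: [L T^-1]

The two sides have different dimensions, so the equation is NOT dimensionally consistent.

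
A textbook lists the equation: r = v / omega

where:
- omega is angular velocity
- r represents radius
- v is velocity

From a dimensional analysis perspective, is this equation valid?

Yes

omega (angular velocity) has dimensions [T^-1].
r (radius) has dimensions [L].
v (velocity) has dimensions [L T^-1].

Left side: [L]
Right side: [L]

Both sides have the same dimensions, so the equation is dimensionally consistent.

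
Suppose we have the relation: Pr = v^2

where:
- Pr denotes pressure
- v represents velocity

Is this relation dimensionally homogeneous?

No

Pr (pressure) has dimensions [L^-1 M T^-2].
v (velocity) has dimensions [L T^-1].

Left side: [L^-1 M T^-2]
Right side: [L^2 T^-2]

The two sides have different dimensions, so the equation is NOT dimensionally consistent.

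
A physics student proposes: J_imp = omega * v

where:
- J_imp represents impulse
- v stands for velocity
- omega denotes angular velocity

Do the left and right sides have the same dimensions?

No

J_imp (impulse) has dimensions [L M T^-1].
v (velocity) has dimensions [L T^-1].
omega (angular velocity) has dimensions [T^-1].

Left side: [L M T^-1]
Right side: [L T^-2]

The two sides have different dimensions, so the equation is NOT dimensionally consistent.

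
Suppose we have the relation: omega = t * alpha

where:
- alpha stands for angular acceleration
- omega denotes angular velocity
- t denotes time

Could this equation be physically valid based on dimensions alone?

Yes

alpha (angular acceleration) has dimensions [T^-2].
omega (angular velocity) has dimensions [T^-1].
t (time) has dimensions [T].

Left side: [T^-1]
Right side: [T^-1]

Both sides have the same dimensions, so the equation is dimensionally consistent.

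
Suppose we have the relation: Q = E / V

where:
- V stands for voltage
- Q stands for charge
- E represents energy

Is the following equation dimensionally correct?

Yes

V (voltage) has dimensions [I^-1 L^2 M T^-3].
Q (charge) has dimensions [I T].
E (energy) has dimensions [L^2 M T^-2].

Left side: [I T]
Right side: [I T]

Both sides have the same dimensions, so the equation is dimensionally consistent.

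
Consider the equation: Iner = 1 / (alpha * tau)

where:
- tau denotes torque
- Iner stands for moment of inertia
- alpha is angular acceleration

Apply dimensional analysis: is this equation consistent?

No

tau (torque) has dimensions [L^2 M T^-2].
Iner (moment of inertia) has dimensions [L^2 M].
alpha (angular acceleration) has dimensions [T^-2].

Left side: [L^2 M]
Right side: [L^-2 M^-1 T^4]

The two sides have different dimensions, so the equation is NOT dimensionally consistent.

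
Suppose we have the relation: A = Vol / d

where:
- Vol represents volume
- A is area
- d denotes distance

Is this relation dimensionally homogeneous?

Yes

Vol (volume) has dimensions [L^3].
A (area) has dimensions [L^2].
d (distance) has dimensions [L].

Left side: [L^2]
Right side: [L^2]

Both sides have the same dimensions, so the equation is dimensionally consistent.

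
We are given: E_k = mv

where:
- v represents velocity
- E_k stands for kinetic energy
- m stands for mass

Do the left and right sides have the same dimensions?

No

v (velocity) has dimensions [L T^-1].
E_k (kinetic energy) has dimensions [L^2 M T^-2].
m (mass) has dimensions [M].

Left side: [L^2 M T^-2]
Right side: [L M T^-1]

The two sides have different dimensions, so the equation is NOT dimensionally consistent.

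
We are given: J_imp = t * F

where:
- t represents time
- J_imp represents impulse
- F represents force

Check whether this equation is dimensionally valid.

Yes

t (time) has dimensions [T].
J_imp (impulse) has dimensions [L M T^-1].
F (force) has dimensions [L M T^-2].

Left side: [L M T^-1]
Right side: [L M T^-1]

Both sides have the same dimensions, so the equation is dimensionally consistent.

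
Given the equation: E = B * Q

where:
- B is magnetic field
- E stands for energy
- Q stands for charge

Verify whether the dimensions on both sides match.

No

B (magnetic field) has dimensions [I^-1 M T^-2].
E (energy) has dimensions [L^2 M T^-2].
Q (charge) has dimensions [I T].

Left side: [L^2 M T^-2]
Right side: [M T^-1]

The two sides have different dimensions, so the equation is NOT dimensionally consistent.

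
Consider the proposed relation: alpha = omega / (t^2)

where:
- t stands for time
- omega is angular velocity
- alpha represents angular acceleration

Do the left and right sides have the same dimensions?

No

t (time) has dimensions [T].
omega (angular velocity) has dimensions [T^-1].
alpha (angular acceleration) has dimensions [T^-2].

Left side: [T^-2]
Right side: [T^-3]

The two sides have different dimensions, so the equation is NOT dimensionally consistent.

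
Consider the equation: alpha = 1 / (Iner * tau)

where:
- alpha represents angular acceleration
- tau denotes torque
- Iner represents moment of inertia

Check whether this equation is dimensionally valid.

No

alpha (angular acceleration) has dimensions [T^-2].
tau (torque) has dimensions [L^2 M T^-2].
Iner (moment of inertia) has dimensions [L^2 M].

Left side: [T^-2]
Right side: [L^-4 M^-2 T^2]

The two sides have different dimensions, so the equation is NOT dimensionally consistent.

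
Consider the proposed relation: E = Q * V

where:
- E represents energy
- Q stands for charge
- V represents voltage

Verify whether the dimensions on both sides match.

Yes

E (energy) has dimensions [L^2 M T^-2].
Q (charge) has dimensions [I T].
V (voltage) has dimensions [I^-1 L^2 M T^-3].

Left side: [L^2 M T^-2]
Right side: [L^2 M T^-2]

Both sides have the same dimensions, so the equation is dimensionally consistent.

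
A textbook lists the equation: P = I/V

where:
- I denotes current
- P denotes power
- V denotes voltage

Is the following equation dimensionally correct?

No

I (current) has dimensions [I].
P (power) has dimensions [L^2 M T^-3].
V (voltage) has dimensions [I^-1 L^2 M T^-3].

Left side: [L^2 M T^-3]
Right side: [I^2 L^-2 M^-1 T^3]

The two sides have different dimensions, so the equation is NOT dimensionally consistent.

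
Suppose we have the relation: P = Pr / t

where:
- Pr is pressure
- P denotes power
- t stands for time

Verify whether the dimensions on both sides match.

No

Pr (pressure) has dimensions [L^-1 M T^-2].
P (power) has dimensions [L^2 M T^-3].
t (time) has dimensions [T].

Left side: [L^2 M T^-3]
Right side: [L^-1 M T^-3]

The two sides have different dimensions, so the equation is NOT dimensionally consistent.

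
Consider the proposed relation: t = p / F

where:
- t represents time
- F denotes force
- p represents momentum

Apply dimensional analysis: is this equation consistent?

Yes

t (time) has dimensions [T].
F (force) has dimensions [L M T^-2].
p (momentum) has dimensions [L M T^-1].

Left side: [T]
Right side: [T]

Both sides have the same dimensions, so the equation is dimensionally consistent.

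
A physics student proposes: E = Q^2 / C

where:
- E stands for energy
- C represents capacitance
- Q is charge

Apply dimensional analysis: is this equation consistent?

Yes

E (energy) has dimensions [L^2 M T^-2].
C (capacitance) has dimensions [I^2 L^-2 M^-1 T^4].
Q (charge) has dimensions [I T].

Left side: [L^2 M T^-2]
Right side: [L^2 M T^-2]

Both sides have the same dimensions, so the equation is dimensionally consistent.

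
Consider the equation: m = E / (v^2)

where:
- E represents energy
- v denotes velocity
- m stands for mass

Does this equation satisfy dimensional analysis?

Yes

E (energy) has dimensions [L^2 M T^-2].
v (velocity) has dimensions [L T^-1].
m (mass) has dimensions [M].

Left side: [M]
Right side: [M]

Both sides have the same dimensions, so the equation is dimensionally consistent.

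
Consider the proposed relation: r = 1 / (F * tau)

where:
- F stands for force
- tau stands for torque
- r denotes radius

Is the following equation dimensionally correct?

No

F (force) has dimensions [L M T^-2].
tau (torque) has dimensions [L^2 M T^-2].
r (radius) has dimensions [L].

Left side: [L]
Right side: [L^-3 M^-2 T^4]

The two sides have different dimensions, so the equation is NOT dimensionally consistent.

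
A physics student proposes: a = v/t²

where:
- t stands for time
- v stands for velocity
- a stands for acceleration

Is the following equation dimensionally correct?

No

t (time) has dimensions [T].
v (velocity) has dimensions [L T^-1].
a (acceleration) has dimensions [L T^-2].

Left side: [L T^-2]
Right side: [L T^-3]

The two sides have different dimensions, so the equation is NOT dimensionally consistent.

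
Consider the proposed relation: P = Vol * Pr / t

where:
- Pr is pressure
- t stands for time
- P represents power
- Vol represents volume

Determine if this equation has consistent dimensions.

Yes

Pr (pressure) has dimensions [L^-1 M T^-2].
t (time) has dimensions [T].
P (power) has dimensions [L^2 M T^-3].
Vol (volume) has dimensions [L^3].

Left side: [L^2 M T^-3]
Right side: [L^2 M T^-3]

Both sides have the same dimensions, so the equation is dimensionally consistent.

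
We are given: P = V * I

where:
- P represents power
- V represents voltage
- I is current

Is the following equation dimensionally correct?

Yes

P (power) has dimensions [L^2 M T^-3].
V (voltage) has dimensions [I^-1 L^2 M T^-3].
I (current) has dimensions [I].

Left side: [L^2 M T^-3]
Right side: [L^2 M T^-3]

Both sides have the same dimensions, so the equation is dimensionally consistent.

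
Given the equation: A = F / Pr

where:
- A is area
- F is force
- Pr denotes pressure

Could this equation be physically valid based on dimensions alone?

Yes

A (area) has dimensions [L^2].
F (force) has dimensions [L M T^-2].
Pr (pressure) has dimensions [L^-1 M T^-2].

Left side: [L^2]
Right side: [L^2]

Both sides have the same dimensions, so the equation is dimensionally consistent.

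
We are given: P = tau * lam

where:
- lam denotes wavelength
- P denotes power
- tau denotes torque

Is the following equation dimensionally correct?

No

lam (wavelength) has dimensions [L].
P (power) has dimensions [L^2 M T^-3].
tau (torque) has dimensions [L^2 M T^-2].

Left side: [L^2 M T^-3]
Right side: [L^3 M T^-2]

The two sides have different dimensions, so the equation is NOT dimensionally consistent.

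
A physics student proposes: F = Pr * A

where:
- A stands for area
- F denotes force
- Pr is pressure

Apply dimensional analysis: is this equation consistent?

Yes

A (area) has dimensions [L^2].
F (force) has dimensions [L M T^-2].
Pr (pressure) has dimensions [L^-1 M T^-2].

Left side: [L M T^-2]
Right side: [L M T^-2]

Both sides have the same dimensions, so the equation is dimensionally consistent.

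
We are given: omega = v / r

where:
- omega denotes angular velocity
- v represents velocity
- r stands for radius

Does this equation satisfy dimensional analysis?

Yes

omega (angular velocity) has dimensions [T^-1].
v (velocity) has dimensions [L T^-1].
r (radius) has dimensions [L].

Left side: [T^-1]
Right side: [T^-1]

Both sides have the same dimensions, so the equation is dimensionally consistent.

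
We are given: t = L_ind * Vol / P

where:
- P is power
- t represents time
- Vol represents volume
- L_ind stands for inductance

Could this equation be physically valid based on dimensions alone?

No

P (power) has dimensions [L^2 M T^-3].
t (time) has dimensions [T].
Vol (volume) has dimensions [L^3].
L_ind (inductance) has dimensions [I^-2 L^2 M T^-2].

Left side: [T]
Right side: [I^-2 L^3 T]

The two sides have different dimensions, so the equation is NOT dimensionally consistent.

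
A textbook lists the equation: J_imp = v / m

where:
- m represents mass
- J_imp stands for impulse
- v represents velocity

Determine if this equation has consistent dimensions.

No

m (mass) has dimensions [M].
J_imp (impulse) has dimensions [L M T^-1].
v (velocity) has dimensions [L T^-1].

Left side: [L M T^-1]
Right side: [L M^-1 T^-1]

The two sides have different dimensions, so the equation is NOT dimensionally consistent.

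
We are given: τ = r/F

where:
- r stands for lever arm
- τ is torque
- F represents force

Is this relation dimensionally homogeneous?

No

r (lever arm) has dimensions [L].
τ (torque) has dimensions [L^2 M T^-2].
F (force) has dimensions [L M T^-2].

Left side: [L^2 M T^-2]
Right side: [M^-1 T^2]

The two sides have different dimensions, so the equation is NOT dimensionally consistent.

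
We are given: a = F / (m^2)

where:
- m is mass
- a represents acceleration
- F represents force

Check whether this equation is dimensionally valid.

No

m (mass) has dimensions [M].
a (acceleration) has dimensions [L T^-2].
F (force) has dimensions [L M T^-2].

Left side: [L T^-2]
Right side: [L M^-1 T^-2]

The two sides have different dimensions, so the equation is NOT dimensionally consistent.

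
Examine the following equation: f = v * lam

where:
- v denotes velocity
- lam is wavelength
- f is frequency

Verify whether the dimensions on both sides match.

No

v (velocity) has dimensions [L T^-1].
lam (wavelength) has dimensions [L].
f (frequency) has dimensions [T^-1].

Left side: [T^-1]
Right side: [L^2 T^-1]

The two sides have different dimensions, so the equation is NOT dimensionally consistent.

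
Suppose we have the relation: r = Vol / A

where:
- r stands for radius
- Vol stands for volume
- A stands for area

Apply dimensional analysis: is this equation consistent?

Yes

r (radius) has dimensions [L].
Vol (volume) has dimensions [L^3].
A (area) has dimensions [L^2].

Left side: [L]
Right side: [L]

Both sides have the same dimensions, so the equation is dimensionally consistent.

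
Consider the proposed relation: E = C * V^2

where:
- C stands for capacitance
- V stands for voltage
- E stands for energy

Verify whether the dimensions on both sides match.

Yes

C (capacitance) has dimensions [I^2 L^-2 M^-1 T^4].
V (voltage) has dimensions [I^-1 L^2 M T^-3].
E (energy) has dimensions [L^2 M T^-2].

Left side: [L^2 M T^-2]
Right side: [L^2 M T^-2]

Both sides have the same dimensions, so the equation is dimensionally consistent.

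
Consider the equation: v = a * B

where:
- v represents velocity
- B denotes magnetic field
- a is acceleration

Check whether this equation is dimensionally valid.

No

v (velocity) has dimensions [L T^-1].
B (magnetic field) has dimensions [I^-1 M T^-2].
a (acceleration) has dimensions [L T^-2].

Left side: [L T^-1]
Right side: [I^-1 L M T^-4]

The two sides have different dimensions, so the equation is NOT dimensionally consistent.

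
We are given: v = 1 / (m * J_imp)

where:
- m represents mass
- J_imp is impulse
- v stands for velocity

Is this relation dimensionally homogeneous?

No

m (mass) has dimensions [M].
J_imp (impulse) has dimensions [L M T^-1].
v (velocity) has dimensions [L T^-1].

Left side: [L T^-1]
Right side: [L^-1 M^-2 T]

The two sides have different dimensions, so the equation is NOT dimensionally consistent.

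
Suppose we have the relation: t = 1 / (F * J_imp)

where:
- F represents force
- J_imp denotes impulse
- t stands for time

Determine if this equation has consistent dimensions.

No

F (force) has dimensions [L M T^-2].
J_imp (impulse) has dimensions [L M T^-1].
t (time) has dimensions [T].

Left side: [T]
Right side: [L^-2 M^-2 T^3]

The two sides have different dimensions, so the equation is NOT dimensionally consistent.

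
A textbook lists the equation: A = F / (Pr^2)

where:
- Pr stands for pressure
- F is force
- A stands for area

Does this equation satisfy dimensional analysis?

No

Pr (pressure) has dimensions [L^-1 M T^-2].
F (force) has dimensions [L M T^-2].
A (area) has dimensions [L^2].

Left side: [L^2]
Right side: [L^3 M^-1 T^2]

The two sides have different dimensions, so the equation is NOT dimensionally consistent.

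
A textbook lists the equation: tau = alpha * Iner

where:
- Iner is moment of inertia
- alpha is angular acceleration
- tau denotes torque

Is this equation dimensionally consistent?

Yes

Iner (moment of inertia) has dimensions [L^2 M].
alpha (angular acceleration) has dimensions [T^-2].
tau (torque) has dimensions [L^2 M T^-2].

Left side: [L^2 M T^-2]
Right side: [L^2 M T^-2]

Both sides have the same dimensions, so the equation is dimensionally consistent.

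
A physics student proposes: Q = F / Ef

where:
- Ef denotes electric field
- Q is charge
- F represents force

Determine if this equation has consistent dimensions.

Yes

Ef (electric field) has dimensions [I^-1 L M T^-3].
Q (charge) has dimensions [I T].
F (force) has dimensions [L M T^-2].

Left side: [I T]
Right side: [I T]

Both sides have the same dimensions, so the equation is dimensionally consistent.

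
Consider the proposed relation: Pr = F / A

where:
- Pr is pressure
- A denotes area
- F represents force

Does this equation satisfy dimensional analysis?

Yes

Pr (pressure) has dimensions [L^-1 M T^-2].
A (area) has dimensions [L^2].
F (force) has dimensions [L M T^-2].

Left side: [L^-1 M T^-2]
Right side: [L^-1 M T^-2]

Both sides have the same dimensions, so the equation is dimensionally consistent.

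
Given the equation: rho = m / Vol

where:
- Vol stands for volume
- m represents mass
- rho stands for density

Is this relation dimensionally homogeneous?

Yes

Vol (volume) has dimensions [L^3].
m (mass) has dimensions [M].
rho (density) has dimensions [L^-3 M].

Left side: [L^-3 M]
Right side: [L^-3 M]

Both sides have the same dimensions, so the equation is dimensionally consistent.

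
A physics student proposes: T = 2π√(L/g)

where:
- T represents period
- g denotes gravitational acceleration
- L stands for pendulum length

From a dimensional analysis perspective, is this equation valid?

Yes

T (period) has dimensions [T].
g (gravitational acceleration) has dimensions [L T^-2].
L (pendulum length) has dimensions [L].

Left side: [T]
Right side: [T]

Both sides have the same dimensions, so the equation is dimensionally consistent.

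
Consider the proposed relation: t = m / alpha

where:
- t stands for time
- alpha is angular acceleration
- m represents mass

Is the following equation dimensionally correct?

No

t (time) has dimensions [T].
alpha (angular acceleration) has dimensions [T^-2].
m (mass) has dimensions [M].

Left side: [T]
Right side: [M T^2]

The two sides have different dimensions, so the equation is NOT dimensionally consistent.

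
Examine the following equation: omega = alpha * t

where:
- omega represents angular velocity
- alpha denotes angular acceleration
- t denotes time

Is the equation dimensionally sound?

Yes

omega (angular velocity) has dimensions [T^-1].
alpha (angular acceleration) has dimensions [T^-2].
t (time) has dimensions [T].

Left side: [T^-1]
Right side: [T^-1]

Both sides have the same dimensions, so the equation is dimensionally consistent.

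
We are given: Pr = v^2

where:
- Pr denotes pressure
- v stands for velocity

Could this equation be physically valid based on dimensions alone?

No

Pr (pressure) has dimensions [L^-1 M T^-2].
v (velocity) has dimensions [L T^-1].

Left side: [L^-1 M T^-2]
Right side: [L^2 T^-2]

The two sides have different dimensions, so the equation is NOT dimensionally consistent.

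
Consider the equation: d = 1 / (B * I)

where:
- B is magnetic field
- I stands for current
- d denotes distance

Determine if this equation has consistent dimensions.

No

B (magnetic field) has dimensions [I^-1 M T^-2].
I (current) has dimensions [I].
d (distance) has dimensions [L].

Left side: [L]
Right side: [M^-1 T^2]

The two sides have different dimensions, so the equation is NOT dimensionally consistent.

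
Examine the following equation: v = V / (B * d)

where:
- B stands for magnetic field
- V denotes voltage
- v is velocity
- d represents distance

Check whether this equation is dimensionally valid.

Yes

B (magnetic field) has dimensions [I^-1 M T^-2].
V (voltage) has dimensions [I^-1 L^2 M T^-3].
v (velocity) has dimensions [L T^-1].
d (distance) has dimensions [L].

Left side: [L T^-1]
Right side: [L T^-1]

Both sides have the same dimensions, so the equation is dimensionally consistent.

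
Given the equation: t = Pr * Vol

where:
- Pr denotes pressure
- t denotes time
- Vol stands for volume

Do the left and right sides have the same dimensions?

No

Pr (pressure) has dimensions [L^-1 M T^-2].
t (time) has dimensions [T].
Vol (volume) has dimensions [L^3].

Left side: [T]
Right side: [L^2 M T^-2]

The two sides have different dimensions, so the equation is NOT dimensionally consistent.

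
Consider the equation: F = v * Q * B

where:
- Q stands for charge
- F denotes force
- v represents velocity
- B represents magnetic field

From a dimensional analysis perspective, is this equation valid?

Yes

Q (charge) has dimensions [I T].
F (force) has dimensions [L M T^-2].
v (velocity) has dimensions [L T^-1].
B (magnetic field) has dimensions [I^-1 M T^-2].

Left side: [L M T^-2]
Right side: [L M T^-2]

Both sides have the same dimensions, so the equation is dimensionally consistent.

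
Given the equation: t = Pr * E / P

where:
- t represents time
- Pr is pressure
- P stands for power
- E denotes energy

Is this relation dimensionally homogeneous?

No

t (time) has dimensions [T].
Pr (pressure) has dimensions [L^-1 M T^-2].
P (power) has dimensions [L^2 M T^-3].
E (energy) has dimensions [L^2 M T^-2].

Left side: [T]
Right side: [L^-1 M T^-1]

The two sides have different dimensions, so the equation is NOT dimensionally consistent.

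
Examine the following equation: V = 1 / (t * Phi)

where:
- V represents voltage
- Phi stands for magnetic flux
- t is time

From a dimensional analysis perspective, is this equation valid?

No

V (voltage) has dimensions [I^-1 L^2 M T^-3].
Phi (magnetic flux) has dimensions [I^-1 L^2 M T^-2].
t (time) has dimensions [T].

Left side: [I^-1 L^2 M T^-3]
Right side: [I L^-2 M^-1 T]

The two sides have different dimensions, so the equation is NOT dimensionally consistent.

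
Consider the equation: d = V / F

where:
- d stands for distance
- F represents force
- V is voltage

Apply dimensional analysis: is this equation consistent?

No

d (distance) has dimensions [L].
F (force) has dimensions [L M T^-2].
V (voltage) has dimensions [I^-1 L^2 M T^-3].

Left side: [L]
Right side: [I^-1 L T^-1]

The two sides have different dimensions, so the equation is NOT dimensionally consistent.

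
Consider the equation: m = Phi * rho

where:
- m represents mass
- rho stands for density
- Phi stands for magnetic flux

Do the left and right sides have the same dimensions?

No

m (mass) has dimensions [M].
rho (density) has dimensions [L^-3 M].
Phi (magnetic flux) has dimensions [I^-1 L^2 M T^-2].

Left side: [M]
Right side: [I^-1 L^-1 M^2 T^-2]

The two sides have different dimensions, so the equation is NOT dimensionally consistent.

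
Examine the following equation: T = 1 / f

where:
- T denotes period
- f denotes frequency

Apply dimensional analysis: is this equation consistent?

Yes

T (period) has dimensions [T].
f (frequency) has dimensions [T^-1].

Left side: [T]
Right side: [T]

Both sides have the same dimensions, so the equation is dimensionally consistent.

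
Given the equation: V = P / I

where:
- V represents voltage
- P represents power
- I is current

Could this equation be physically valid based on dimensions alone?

Yes

V (voltage) has dimensions [I^-1 L^2 M T^-3].
P (power) has dimensions [L^2 M T^-3].
I (current) has dimensions [I].

Left side: [I^-1 L^2 M T^-3]
Right side: [I^-1 L^2 M T^-3]

Both sides have the same dimensions, so the equation is dimensionally consistent.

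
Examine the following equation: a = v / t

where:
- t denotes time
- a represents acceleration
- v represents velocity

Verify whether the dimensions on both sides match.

Yes

t (time) has dimensions [T].
a (acceleration) has dimensions [L T^-2].
v (velocity) has dimensions [L T^-1].

Left side: [L T^-2]
Right side: [L T^-2]

Both sides have the same dimensions, so the equation is dimensionally consistent.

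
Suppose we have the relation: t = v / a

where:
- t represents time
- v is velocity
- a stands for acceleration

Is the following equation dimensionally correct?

Yes

t (time) has dimensions [T].
v (velocity) has dimensions [L T^-1].
a (acceleration) has dimensions [L T^-2].

Left side: [T]
Right side: [T]

Both sides have the same dimensions, so the equation is dimensionally consistent.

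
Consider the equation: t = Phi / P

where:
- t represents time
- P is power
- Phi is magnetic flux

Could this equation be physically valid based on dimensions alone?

No

t (time) has dimensions [T].
P (power) has dimensions [L^2 M T^-3].
Phi (magnetic flux) has dimensions [I^-1 L^2 M T^-2].

Left side: [T]
Right side: [I^-1 T]

The two sides have different dimensions, so the equation is NOT dimensionally consistent.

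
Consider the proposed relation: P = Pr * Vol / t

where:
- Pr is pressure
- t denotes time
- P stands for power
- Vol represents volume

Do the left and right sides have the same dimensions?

Yes

Pr (pressure) has dimensions [L^-1 M T^-2].
t (time) has dimensions [T].
P (power) has dimensions [L^2 M T^-3].
Vol (volume) has dimensions [L^3].

Left side: [L^2 M T^-3]
Right side: [L^2 M T^-3]

Both sides have the same dimensions, so the equation is dimensionally consistent.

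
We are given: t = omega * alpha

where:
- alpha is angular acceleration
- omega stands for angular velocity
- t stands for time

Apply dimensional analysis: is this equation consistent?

No

alpha (angular acceleration) has dimensions [T^-2].
omega (angular velocity) has dimensions [T^-1].
t (time) has dimensions [T].

Left side: [T]
Right side: [T^-3]

The two sides have different dimensions, so the equation is NOT dimensionally consistent.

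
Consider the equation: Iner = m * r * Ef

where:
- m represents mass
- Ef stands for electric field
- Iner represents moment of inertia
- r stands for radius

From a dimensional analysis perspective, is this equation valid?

No

m (mass) has dimensions [M].
Ef (electric field) has dimensions [I^-1 L M T^-3].
Iner (moment of inertia) has dimensions [L^2 M].
r (radius) has dimensions [L].

Left side: [L^2 M]
Right side: [I^-1 L^2 M^2 T^-3]

The two sides have different dimensions, so the equation is NOT dimensionally consistent.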